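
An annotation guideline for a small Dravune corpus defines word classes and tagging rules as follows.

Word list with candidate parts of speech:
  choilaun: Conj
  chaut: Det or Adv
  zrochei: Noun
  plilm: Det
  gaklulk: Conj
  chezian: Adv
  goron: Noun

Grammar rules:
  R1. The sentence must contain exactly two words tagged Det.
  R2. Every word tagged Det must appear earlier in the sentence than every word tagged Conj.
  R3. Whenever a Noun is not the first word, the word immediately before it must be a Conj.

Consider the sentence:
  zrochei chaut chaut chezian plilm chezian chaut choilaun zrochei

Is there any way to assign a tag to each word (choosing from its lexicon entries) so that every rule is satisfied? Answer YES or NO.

YES

Candidates per position — 1:zrochei {Noun}; 2:chaut {Det,Adv}; 3:chaut {Det,Adv}; 4:chezian {Adv}; 5:plilm {Det}; 6:chezian {Adv}; 7:chaut {Det,Adv}; 8:choilaun {Conj}; 9:zrochei {Noun}.
One satisfying assignment: Noun Adv Det Adv Det Adv Adv Conj Noun.
Check: rule 1 satisfied; rule 2 satisfied; rule 3 satisfied.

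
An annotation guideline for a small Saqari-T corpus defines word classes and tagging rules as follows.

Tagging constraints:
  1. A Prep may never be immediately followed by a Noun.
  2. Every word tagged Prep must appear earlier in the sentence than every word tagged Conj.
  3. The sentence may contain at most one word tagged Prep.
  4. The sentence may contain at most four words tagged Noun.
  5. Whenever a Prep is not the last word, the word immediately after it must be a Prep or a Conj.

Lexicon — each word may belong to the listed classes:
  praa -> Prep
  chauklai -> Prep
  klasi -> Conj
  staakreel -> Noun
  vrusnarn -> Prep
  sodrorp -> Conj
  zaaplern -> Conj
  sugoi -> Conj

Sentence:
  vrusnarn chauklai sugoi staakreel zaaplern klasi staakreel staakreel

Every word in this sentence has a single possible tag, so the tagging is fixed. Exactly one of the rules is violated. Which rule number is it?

3

Fixed tagging: Prep Prep Conj Noun Conj Conj Noun Noun.
Checking each rule: R1 ok, R2 ok, R3 fails, R4 ok, R5 ok.
Only rule 3 fails.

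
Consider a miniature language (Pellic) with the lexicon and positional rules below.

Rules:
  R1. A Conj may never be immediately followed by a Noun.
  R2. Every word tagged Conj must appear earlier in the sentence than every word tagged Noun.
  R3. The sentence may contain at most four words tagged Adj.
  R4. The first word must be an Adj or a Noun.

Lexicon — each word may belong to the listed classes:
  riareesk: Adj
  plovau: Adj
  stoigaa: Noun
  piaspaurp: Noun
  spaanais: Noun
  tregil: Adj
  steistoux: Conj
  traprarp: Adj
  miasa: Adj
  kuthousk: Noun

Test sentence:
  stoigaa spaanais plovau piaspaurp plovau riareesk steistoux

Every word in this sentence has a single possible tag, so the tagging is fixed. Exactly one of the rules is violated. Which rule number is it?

Fixed tagging: Noun Noun Adj Noun Adj Adj Conj.
Checking each rule: R1 ✓, R2 ✗, R3 ✓, R4 ✓.
Only rule 2 fails.

2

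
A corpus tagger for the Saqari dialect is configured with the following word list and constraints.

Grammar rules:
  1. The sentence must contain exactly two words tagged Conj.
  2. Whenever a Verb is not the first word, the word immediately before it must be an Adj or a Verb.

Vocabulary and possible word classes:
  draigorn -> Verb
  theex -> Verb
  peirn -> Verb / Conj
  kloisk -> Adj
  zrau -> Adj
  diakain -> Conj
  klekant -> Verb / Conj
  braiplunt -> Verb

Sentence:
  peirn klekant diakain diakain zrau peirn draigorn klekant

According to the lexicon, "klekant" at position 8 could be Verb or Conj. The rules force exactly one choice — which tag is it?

Candidates per position — 1:peirn {Verb,Conj}; 2:klekant {Verb,Conj}; 3:diakain {Conj}; 4:diakain {Conj}; 5:zrau {Adj}; 6:peirn {Verb,Conj}; 7:draigorn {Verb}; 8:klekant {Verb,Conj}.
If word 1 were Conj, no tagging could satisfy rule 1; so word 1 is Verb.
If word 2 were Conj, no tagging could satisfy rule 1; so word 2 is Verb.
If word 6 were Conj, no tagging could satisfy rule 1; so word 6 is Verb.
If word 8 were Conj, no tagging could satisfy rule 1; so word 8 is Verb.
That leaves exactly one tagging: Verb Verb Conj Conj Adj Verb Verb Verb.
Verifying each rule — rule 1 ✓; rule 2 ✓.

Verb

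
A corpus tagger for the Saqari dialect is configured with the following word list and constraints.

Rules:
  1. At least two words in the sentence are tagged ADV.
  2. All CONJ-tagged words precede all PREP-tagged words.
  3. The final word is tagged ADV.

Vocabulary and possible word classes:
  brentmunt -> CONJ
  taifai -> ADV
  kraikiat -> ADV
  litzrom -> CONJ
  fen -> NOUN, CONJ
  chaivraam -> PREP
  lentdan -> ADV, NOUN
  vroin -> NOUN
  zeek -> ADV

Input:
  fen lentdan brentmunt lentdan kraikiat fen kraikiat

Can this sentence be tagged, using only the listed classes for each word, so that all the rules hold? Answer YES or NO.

YES

Candidates per position — 1:fen {NOUN,CONJ}; 2:lentdan {ADV,NOUN}; 3:brentmunt {CONJ}; 4:lentdan {ADV,NOUN}; 5:kraikiat {ADV}; 6:fen {NOUN,CONJ}; 7:kraikiat {ADV}.
One satisfying assignment: CONJ NOUN CONJ NOUN ADV CONJ ADV.
Verifying each rule — rule 1 satisfied; rule 2 satisfied; rule 3 satisfied.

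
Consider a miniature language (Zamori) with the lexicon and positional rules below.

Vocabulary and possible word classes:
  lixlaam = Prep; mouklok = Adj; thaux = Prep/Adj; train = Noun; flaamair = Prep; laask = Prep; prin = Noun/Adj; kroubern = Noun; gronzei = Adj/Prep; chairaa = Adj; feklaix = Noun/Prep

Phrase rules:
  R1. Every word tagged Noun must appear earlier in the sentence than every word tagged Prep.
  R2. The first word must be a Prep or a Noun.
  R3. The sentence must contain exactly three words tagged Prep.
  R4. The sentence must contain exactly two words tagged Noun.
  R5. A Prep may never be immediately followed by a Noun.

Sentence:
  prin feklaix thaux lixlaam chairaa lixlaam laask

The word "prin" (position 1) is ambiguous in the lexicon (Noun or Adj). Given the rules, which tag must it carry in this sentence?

Noun

Candidates per position — 1:prin {Noun,Adj}; 2:feklaix {Noun,Prep}; 3:thaux {Prep,Adj}; 4:lixlaam {Prep}; 5:chairaa {Adj}; 6:lixlaam {Prep}; 7:laask {Prep}.
Position 1: tagging it Adj would leave rule 2 unsatisfiable, so it must be Noun.
Position 2: tagging it Prep would leave rule 3 unsatisfiable, so it must be Noun.
Position 3: tagging it Prep would leave rule 3 unsatisfiable, so it must be Adj.
So the tagging must be: Noun Noun Adj Prep Adj Prep Prep.
Checking: rule 1 ✓; rule 2 ✓; rule 3 ✓; rule 4 ✓; rule 5 ✓.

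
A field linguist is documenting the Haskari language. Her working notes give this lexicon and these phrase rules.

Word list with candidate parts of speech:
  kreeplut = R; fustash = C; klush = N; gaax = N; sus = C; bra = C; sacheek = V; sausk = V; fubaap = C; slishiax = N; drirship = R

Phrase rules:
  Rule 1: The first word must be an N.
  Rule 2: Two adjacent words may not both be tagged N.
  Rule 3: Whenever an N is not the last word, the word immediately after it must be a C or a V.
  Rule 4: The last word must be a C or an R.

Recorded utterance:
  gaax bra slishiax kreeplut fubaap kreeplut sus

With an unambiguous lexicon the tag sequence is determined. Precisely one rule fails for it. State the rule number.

3

Fixed tagging: N C N R C R C.
Applying the rules: R1 ok, R2 ok, R3 fails, R4 ok.
Only rule 3 fails.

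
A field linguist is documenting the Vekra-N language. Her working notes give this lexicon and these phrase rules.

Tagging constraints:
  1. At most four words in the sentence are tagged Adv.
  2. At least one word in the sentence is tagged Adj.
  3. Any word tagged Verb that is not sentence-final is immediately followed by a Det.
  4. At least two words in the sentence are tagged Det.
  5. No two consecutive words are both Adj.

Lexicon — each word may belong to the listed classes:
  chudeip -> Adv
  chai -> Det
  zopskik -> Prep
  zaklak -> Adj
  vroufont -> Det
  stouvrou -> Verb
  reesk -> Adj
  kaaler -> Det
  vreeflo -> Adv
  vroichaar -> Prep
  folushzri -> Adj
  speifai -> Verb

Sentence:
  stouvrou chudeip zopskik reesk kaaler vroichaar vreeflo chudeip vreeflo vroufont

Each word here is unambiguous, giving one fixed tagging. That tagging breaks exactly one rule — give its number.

Fixed tagging: Verb Adv Prep Adj Det Prep Adv Adv Adv Det.
Rule check: R1 ✓, R2 ✓, R3 ✗, R4 ✓, R5 ✓.
Only rule 3 fails.

3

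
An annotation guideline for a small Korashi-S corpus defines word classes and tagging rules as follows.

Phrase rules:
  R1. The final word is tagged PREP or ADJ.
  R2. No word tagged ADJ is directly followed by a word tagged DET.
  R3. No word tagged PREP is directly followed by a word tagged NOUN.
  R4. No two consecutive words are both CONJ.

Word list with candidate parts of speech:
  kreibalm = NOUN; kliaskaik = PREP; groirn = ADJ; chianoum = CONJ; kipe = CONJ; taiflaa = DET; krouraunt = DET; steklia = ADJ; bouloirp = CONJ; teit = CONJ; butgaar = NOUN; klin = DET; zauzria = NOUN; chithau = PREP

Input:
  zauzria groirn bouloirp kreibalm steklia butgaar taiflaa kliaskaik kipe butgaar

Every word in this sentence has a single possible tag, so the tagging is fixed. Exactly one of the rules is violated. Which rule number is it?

1

Fixed tagging: NOUN ADJ CONJ NOUN ADJ NOUN DET PREP CONJ NOUN.
Rule check: R1 fails, R2 ok, R3 ok, R4 ok.
Only rule 1 fails.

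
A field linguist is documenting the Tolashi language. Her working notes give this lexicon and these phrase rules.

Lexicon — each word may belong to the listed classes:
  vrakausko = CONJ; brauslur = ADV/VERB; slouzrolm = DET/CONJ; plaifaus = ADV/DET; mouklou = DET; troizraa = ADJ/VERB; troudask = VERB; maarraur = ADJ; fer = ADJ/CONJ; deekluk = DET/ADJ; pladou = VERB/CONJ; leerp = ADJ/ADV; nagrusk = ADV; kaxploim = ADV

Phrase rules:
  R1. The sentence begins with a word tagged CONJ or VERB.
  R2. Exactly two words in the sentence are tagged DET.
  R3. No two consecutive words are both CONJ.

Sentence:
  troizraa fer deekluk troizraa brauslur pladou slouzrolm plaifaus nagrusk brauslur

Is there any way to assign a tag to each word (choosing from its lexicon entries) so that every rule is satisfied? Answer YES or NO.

Candidates per position — 1:troizraa {ADJ,VERB}; 2:fer {ADJ,CONJ}; 3:deekluk {DET,ADJ}; 4:troizraa {ADJ,VERB}; 5:brauslur {ADV,VERB}; 6:pladou {VERB,CONJ}; 7:slouzrolm {DET,CONJ}; 8:plaifaus {ADV,DET}; 9:nagrusk {ADV}; 10:brauslur {ADV,VERB}.
One satisfying assignment: VERB ADJ ADJ VERB VERB CONJ DET DET ADV VERB.
Rule-by-rule: rule 1 ✓; rule 2 ✓; rule 3 ✓.

YES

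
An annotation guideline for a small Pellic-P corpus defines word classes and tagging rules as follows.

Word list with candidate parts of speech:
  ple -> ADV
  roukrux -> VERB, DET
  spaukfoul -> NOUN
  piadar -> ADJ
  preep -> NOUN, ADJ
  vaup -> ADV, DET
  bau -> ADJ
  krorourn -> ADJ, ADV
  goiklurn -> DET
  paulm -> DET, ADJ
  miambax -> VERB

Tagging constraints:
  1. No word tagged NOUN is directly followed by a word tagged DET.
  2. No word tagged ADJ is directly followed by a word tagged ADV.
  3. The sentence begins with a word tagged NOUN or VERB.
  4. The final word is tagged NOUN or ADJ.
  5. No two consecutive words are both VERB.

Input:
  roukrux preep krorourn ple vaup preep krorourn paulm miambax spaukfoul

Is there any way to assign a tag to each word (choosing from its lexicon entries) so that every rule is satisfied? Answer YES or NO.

YES

Candidates per position — 1:roukrux {VERB,DET}; 2:preep {NOUN,ADJ}; 3:krorourn {ADJ,ADV}; 4:ple {ADV}; 5:vaup {ADV,DET}; 6:preep {NOUN,ADJ}; 7:krorourn {ADJ,ADV}; 8:paulm {DET,ADJ}; 9:miambax {VERB}; 10:spaukfoul {NOUN}.
One satisfying assignment: VERB NOUN ADV ADV ADV NOUN ADJ ADJ VERB NOUN.
Verifying each rule — rule 1 satisfied; rule 2 satisfied; rule 3 satisfied; rule 4 satisfied; rule 5 satisfied.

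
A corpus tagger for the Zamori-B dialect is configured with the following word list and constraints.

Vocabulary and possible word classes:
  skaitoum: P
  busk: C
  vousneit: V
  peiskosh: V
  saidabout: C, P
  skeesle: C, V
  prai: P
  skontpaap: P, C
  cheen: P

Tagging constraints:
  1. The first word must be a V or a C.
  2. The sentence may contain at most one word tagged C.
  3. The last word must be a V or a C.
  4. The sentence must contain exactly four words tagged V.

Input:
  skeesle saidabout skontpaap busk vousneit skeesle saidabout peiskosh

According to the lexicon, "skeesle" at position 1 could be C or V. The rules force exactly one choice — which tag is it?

V

Candidates per position — 1:skeesle {C,V}; 2:saidabout {C,P}; 3:skontpaap {P,C}; 4:busk {C}; 5:vousneit {V}; 6:skeesle {C,V}; 7:saidabout {C,P}; 8:peiskosh {V}.
If word 1 were C, no tagging could satisfy rule 2; so word 1 is V.
If word 2 were C, no tagging could satisfy rule 2; so word 2 is P.
If word 3 were C, no tagging could satisfy rule 2; so word 3 is P.
If word 6 were C, no tagging could satisfy rule 2; so word 6 is V.
If word 7 were C, no tagging could satisfy rule 2; so word 7 is P.
So the tagging must be: V P P C V V P V.
Rule-by-rule: rule 1 holds; rule 2 holds; rule 3 holds; rule 4 holds.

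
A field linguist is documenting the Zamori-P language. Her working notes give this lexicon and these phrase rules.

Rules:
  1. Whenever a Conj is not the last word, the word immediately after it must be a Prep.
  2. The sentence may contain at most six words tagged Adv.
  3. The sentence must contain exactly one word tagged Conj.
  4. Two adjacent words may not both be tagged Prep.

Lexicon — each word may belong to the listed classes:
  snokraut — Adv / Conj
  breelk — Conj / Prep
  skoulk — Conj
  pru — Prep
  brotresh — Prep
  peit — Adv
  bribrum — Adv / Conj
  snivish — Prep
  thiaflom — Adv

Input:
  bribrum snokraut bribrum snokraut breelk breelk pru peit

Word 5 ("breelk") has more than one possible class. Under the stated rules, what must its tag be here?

Prep

Candidates per position — 1:bribrum {Adv,Conj}; 2:snokraut {Adv,Conj}; 3:bribrum {Adv,Conj}; 4:snokraut {Adv,Conj}; 5:breelk {Conj,Prep}; 6:breelk {Conj,Prep}; 7:pru {Prep}; 8:peit {Adv}.
Position 1: tagging it Conj would leave rule 1 unsatisfiable, so it must be Adv.
Position 2: tagging it Conj would leave rule 1 unsatisfiable, so it must be Adv.
Position 3: tagging it Conj would leave rule 1 unsatisfiable, so it must be Adv.
Position 6: tagging it Prep would leave rule 4 unsatisfiable, so it must be Conj.
Position 4: tagging it Conj would leave rule 3 unsatisfiable, so it must be Adv.
Position 5: tagging it Conj would leave rule 1 unsatisfiable, so it must be Prep.
So the tagging must be: Adv Adv Adv Adv Prep Conj Prep Adv.
Verifying each rule — rule 1 satisfied; rule 2 satisfied; rule 3 satisfied; rule 4 satisfied.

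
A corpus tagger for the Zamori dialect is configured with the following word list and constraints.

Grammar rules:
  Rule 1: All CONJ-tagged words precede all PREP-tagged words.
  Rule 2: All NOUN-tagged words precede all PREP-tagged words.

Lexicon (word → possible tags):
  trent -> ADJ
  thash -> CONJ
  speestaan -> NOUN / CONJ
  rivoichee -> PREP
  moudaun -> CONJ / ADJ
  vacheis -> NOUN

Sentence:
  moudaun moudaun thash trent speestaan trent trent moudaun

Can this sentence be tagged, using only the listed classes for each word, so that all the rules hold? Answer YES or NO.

YES

Candidates per position — 1:moudaun {CONJ,ADJ}; 2:moudaun {CONJ,ADJ}; 3:thash {CONJ}; 4:trent {ADJ}; 5:speestaan {NOUN,CONJ}; 6:trent {ADJ}; 7:trent {ADJ}; 8:moudaun {CONJ,ADJ}.
One satisfying assignment: CONJ ADJ CONJ ADJ NOUN ADJ ADJ CONJ.
Checking: rule 1 satisfied; rule 2 satisfied.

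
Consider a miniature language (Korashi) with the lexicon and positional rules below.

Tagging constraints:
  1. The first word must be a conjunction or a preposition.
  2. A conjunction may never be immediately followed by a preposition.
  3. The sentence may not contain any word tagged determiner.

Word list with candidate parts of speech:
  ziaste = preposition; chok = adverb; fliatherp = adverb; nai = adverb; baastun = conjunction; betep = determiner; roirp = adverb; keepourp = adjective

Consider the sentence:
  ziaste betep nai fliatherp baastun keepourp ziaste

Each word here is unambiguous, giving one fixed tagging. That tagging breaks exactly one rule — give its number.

Fixed tagging: preposition determiner adverb adverb conjunction adjective preposition.
Checking each rule: R1 holds, R2 holds, R3 violated.
Only rule 3 fails.

3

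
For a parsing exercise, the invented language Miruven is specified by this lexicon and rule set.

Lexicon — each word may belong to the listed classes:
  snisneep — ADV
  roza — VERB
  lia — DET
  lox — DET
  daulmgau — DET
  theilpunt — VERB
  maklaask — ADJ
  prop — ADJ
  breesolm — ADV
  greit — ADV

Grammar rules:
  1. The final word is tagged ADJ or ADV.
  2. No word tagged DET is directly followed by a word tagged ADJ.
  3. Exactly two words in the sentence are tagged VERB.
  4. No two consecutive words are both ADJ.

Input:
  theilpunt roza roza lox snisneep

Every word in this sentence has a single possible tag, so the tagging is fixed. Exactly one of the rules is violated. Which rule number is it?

Fixed tagging: VERB VERB VERB DET ADV.
Checking each rule: R1 ok, R2 ok, R3 fails, R4 ok.
Only rule 3 fails.

3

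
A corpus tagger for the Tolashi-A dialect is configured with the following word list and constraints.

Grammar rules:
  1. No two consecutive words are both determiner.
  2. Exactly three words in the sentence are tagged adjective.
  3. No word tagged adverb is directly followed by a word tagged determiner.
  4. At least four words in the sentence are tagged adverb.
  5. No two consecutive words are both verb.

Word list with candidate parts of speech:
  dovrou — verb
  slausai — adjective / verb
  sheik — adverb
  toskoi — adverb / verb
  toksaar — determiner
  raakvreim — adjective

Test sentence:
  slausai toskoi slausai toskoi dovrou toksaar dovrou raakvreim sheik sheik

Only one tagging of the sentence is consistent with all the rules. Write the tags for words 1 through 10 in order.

adjective adverb adjective adverb verb determiner verb adjective adverb adverb

Candidates per position — 1:slausai {adjective,verb}; 2:toskoi {adverb,verb}; 3:slausai {adjective,verb}; 4:toskoi {adverb,verb}; 5:dovrou {verb}; 6:toksaar {determiner}; 7:dovrou {verb}; 8:raakvreim {adjective}; 9:sheik {adverb}; 10:sheik {adverb}.
Word 1 cannot be verb — rule 2 would then fail for every completion. It is adjective.
Word 2 cannot be verb — rule 4 would then fail for every completion. It is adverb.
Word 3 cannot be verb — rule 2 would then fail for every completion. It is adjective.
Word 4 cannot be verb — rule 4 would then fail for every completion. It is adverb.
The only consistent sequence is: adjective adverb adjective adverb verb determiner verb adjective adverb adverb.
Rule-by-rule: rule 1 ok; rule 2 ok; rule 3 ok; rule 4 ok; rule 5 ok.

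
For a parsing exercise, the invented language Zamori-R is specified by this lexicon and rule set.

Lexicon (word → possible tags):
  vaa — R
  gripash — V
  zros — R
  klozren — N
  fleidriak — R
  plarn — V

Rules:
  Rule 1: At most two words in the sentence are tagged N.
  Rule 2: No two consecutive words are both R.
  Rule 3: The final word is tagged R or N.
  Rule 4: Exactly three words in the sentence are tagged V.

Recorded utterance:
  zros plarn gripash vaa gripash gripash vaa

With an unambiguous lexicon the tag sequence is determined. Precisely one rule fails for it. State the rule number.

Fixed tagging: R V V R V V R.
Applying the rules: R1 ok, R2 ok, R3 ok, R4 fails.
Only rule 4 fails.

4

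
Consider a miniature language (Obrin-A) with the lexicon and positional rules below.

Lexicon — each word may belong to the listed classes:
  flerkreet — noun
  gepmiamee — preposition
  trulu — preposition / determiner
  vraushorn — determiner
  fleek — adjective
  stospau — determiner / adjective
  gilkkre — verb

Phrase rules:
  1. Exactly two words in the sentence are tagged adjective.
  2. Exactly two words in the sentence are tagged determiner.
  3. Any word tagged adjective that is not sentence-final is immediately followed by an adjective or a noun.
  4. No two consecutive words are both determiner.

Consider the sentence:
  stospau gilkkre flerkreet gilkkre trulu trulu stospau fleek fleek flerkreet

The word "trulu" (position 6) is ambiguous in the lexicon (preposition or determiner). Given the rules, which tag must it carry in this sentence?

preposition

Candidates per position — 1:stospau {determiner,adjective}; 2:gilkkre {verb}; 3:flerkreet {noun}; 4:gilkkre {verb}; 5:trulu {preposition,determiner}; 6:trulu {preposition,determiner}; 7:stospau {determiner,adjective}; 8:fleek {adjective}; 9:fleek {adjective}; 10:flerkreet {noun}.
If word 1 were adjective, no tagging could satisfy rule 1; so word 1 is determiner.
If word 7 were adjective, no tagging could satisfy rule 1; so word 7 is determiner.
If word 5 were determiner, no tagging could satisfy rule 2; so word 5 is preposition.
If word 6 were determiner, no tagging could satisfy rule 2; so word 6 is preposition.
So the tagging must be: determiner verb noun verb preposition preposition determiner adjective adjective noun.
Rule-by-rule: rule 1 ✓; rule 2 ✓; rule 3 ✓; rule 4 ✓.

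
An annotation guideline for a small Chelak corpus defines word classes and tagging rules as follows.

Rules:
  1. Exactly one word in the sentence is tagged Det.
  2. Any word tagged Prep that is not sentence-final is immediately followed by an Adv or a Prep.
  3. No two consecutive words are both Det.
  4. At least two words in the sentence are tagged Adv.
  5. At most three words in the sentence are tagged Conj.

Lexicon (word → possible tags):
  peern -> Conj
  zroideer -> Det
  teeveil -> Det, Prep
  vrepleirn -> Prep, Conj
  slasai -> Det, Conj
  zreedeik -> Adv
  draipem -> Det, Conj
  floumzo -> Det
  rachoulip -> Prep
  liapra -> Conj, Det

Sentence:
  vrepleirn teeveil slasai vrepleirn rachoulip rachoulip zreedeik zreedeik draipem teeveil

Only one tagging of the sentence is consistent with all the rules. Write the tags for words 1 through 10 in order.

Conj Det Conj Prep Prep Prep Adv Adv Conj Prep

Candidates per position — 1:vrepleirn {Prep,Conj}; 2:teeveil {Det,Prep}; 3:slasai {Det,Conj}; 4:vrepleirn {Prep,Conj}; 5:rachoulip {Prep}; 6:rachoulip {Prep}; 7:zreedeik {Adv}; 8:zreedeik {Adv}; 9:draipem {Det,Conj}; 10:teeveil {Det,Prep}.
Position 1: Prep is ruled out by rule 2; that leaves Conj.
Position 2: Prep is ruled out by rule 2; that leaves Det.
Position 3: Det is ruled out by rule 1; that leaves Conj.
Position 9: Det is ruled out by rule 1; that leaves Conj.
Position 10: Det is ruled out by rule 1; that leaves Prep.
Position 4: Conj is ruled out by rule 5; that leaves Prep.
So the tagging must be: Conj Det Conj Prep Prep Prep Adv Adv Conj Prep.
Rule-by-rule: rule 1 ✓; rule 2 ✓; rule 3 ✓; rule 4 ✓; rule 5 ✓.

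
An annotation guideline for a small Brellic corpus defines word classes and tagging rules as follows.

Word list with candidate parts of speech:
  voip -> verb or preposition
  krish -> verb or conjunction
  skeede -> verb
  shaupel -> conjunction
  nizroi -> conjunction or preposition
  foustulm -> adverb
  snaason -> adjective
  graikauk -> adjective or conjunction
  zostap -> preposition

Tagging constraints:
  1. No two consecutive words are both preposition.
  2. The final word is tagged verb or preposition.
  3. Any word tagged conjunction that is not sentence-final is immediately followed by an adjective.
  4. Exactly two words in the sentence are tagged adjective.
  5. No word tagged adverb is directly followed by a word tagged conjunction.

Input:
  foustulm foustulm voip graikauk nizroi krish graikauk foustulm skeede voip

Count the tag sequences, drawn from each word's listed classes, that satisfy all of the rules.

8

Candidates per position — 1:foustulm {adverb}; 2:foustulm {adverb}; 3:voip {verb,preposition}; 4:graikauk {adjective,conjunction}; 5:nizroi {conjunction,preposition}; 6:krish {verb,conjunction}; 7:graikauk {adjective,conjunction}; 8:foustulm {adverb}; 9:skeede {verb}; 10:voip {verb,preposition}.
There are 64 candidate sequences in total.
Checking each against the rules leaves 8 sequences.
Count = 8.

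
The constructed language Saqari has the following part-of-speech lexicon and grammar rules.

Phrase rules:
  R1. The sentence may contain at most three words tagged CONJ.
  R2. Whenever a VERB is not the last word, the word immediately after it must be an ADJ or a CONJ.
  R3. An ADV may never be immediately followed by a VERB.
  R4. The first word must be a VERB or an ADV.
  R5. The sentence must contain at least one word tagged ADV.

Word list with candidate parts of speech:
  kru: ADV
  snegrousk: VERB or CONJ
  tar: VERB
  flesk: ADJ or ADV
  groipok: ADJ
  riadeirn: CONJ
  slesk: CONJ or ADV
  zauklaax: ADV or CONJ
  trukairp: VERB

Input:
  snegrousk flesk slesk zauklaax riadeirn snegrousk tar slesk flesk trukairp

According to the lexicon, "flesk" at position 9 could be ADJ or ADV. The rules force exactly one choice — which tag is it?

Candidates per position — 1:snegrousk {VERB,CONJ}; 2:flesk {ADJ,ADV}; 3:slesk {CONJ,ADV}; 4:zauklaax {ADV,CONJ}; 5:riadeirn {CONJ}; 6:snegrousk {VERB,CONJ}; 7:tar {VERB}; 8:slesk {CONJ,ADV}; 9:flesk {ADJ,ADV}; 10:trukairp {VERB}.
Position 1: CONJ is ruled out by rule 4; that leaves VERB.
Position 2: ADV is ruled out by rule 2; that leaves ADJ.
Position 6: VERB is ruled out by rule 2; that leaves CONJ.
Position 8: ADV is ruled out by rule 2; that leaves CONJ.
Position 9: ADV is ruled out by rule 3; that leaves ADJ.
Position 3: CONJ is ruled out by rule 1; that leaves ADV.
Position 4: CONJ is ruled out by rule 1; that leaves ADV.
So the tagging must be: VERB ADJ ADV ADV CONJ CONJ VERB CONJ ADJ VERB.
Checking: rule 1 holds; rule 2 holds; rule 3 holds; rule 4 holds; rule 5 holds.

ADJ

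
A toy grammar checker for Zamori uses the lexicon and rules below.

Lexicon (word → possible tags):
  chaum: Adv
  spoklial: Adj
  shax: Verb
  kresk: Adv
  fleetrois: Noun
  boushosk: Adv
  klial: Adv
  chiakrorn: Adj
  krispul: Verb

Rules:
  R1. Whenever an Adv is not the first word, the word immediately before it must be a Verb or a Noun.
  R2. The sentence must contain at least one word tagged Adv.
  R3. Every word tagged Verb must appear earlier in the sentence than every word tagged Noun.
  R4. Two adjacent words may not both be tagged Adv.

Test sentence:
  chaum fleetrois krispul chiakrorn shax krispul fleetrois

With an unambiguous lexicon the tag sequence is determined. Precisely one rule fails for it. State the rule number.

3

Fixed tagging: Adv Noun Verb Adj Verb Verb Noun.
Rule check: R1 ✓, R2 ✓, R3 ✗, R4 ✓.
Only rule 3 fails.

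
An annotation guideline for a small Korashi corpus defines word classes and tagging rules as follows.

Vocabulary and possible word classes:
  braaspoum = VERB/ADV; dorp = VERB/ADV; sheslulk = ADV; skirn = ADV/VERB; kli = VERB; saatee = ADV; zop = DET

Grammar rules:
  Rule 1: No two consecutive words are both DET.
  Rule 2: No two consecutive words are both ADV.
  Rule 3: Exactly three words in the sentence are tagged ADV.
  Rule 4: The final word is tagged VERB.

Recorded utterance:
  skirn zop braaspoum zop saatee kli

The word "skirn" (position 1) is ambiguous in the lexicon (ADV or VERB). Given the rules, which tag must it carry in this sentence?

ADV

Candidates per position — 1:skirn {ADV,VERB}; 2:zop {DET}; 3:braaspoum {VERB,ADV}; 4:zop {DET}; 5:saatee {ADV}; 6:kli {VERB}.
If word 1 were VERB, no tagging could satisfy rule 3; so word 1 is ADV.
If word 3 were VERB, no tagging could satisfy rule 3; so word 3 is ADV.
That leaves exactly one tagging: ADV DET ADV DET ADV VERB.
Rule-by-rule: rule 1 ✓; rule 2 ✓; rule 3 ✓; rule 4 ✓.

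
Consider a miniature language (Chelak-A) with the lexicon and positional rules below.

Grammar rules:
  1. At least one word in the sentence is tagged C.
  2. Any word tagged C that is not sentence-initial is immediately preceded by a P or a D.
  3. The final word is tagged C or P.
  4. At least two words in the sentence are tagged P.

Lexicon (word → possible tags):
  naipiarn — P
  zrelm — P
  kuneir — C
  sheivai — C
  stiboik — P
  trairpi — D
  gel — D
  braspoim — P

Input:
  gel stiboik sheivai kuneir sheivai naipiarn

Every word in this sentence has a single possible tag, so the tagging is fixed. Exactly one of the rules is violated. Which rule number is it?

Fixed tagging: D P C C C P.
Rule check: R1 holds, R2 violated, R3 holds, R4 holds.
Only rule 2 fails.

2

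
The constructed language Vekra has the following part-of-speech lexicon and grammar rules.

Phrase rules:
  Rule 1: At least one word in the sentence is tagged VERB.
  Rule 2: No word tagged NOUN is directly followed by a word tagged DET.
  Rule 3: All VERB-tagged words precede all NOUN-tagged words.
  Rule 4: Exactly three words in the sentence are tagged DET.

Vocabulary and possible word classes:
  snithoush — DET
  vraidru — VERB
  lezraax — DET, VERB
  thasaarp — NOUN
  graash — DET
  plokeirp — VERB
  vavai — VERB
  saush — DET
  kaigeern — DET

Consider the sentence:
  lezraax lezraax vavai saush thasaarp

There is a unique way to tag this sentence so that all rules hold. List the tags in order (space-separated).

DET DET VERB DET NOUN

Candidates per position — 1:lezraax {DET,VERB}; 2:lezraax {DET,VERB}; 3:vavai {VERB}; 4:saush {DET}; 5:thasaarp {NOUN}.
Word 1 cannot be VERB — rule 4 would then fail for every completion. It is DET.
Word 2 cannot be VERB — rule 4 would then fail for every completion. It is DET.
So the tagging must be: DET DET VERB DET NOUN.
Checking: rule 1 ✓; rule 2 ✓; rule 3 ✓; rule 4 ✓.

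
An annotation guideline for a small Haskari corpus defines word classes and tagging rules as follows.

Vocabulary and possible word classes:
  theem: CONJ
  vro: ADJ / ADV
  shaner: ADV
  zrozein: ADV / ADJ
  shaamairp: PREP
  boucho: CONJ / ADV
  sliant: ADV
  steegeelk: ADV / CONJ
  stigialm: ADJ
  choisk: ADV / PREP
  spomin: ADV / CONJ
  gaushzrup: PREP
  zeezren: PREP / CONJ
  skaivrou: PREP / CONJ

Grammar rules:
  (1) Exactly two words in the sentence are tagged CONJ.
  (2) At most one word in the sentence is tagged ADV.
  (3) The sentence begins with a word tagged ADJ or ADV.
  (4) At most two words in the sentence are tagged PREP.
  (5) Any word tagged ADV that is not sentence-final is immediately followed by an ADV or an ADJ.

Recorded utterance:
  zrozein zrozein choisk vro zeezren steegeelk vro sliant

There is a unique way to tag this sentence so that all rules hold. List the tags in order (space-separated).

Candidates per position — 1:zrozein {ADV,ADJ}; 2:zrozein {ADV,ADJ}; 3:choisk {ADV,PREP}; 4:vro {ADJ,ADV}; 5:zeezren {PREP,CONJ}; 6:steegeelk {ADV,CONJ}; 7:vro {ADJ,ADV}; 8:sliant {ADV}.
At position 1, choosing ADV makes rule 2 impossible to satisfy; hence ADJ.
At position 2, choosing ADV makes rule 2 impossible to satisfy; hence ADJ.
At position 3, choosing ADV makes rule 2 impossible to satisfy; hence PREP.
At position 4, choosing ADV makes rule 2 impossible to satisfy; hence ADJ.
At position 5, choosing PREP makes rule 1 impossible to satisfy; hence CONJ.
At position 6, choosing ADV makes rule 1 impossible to satisfy; hence CONJ.
At position 7, choosing ADV makes rule 2 impossible to satisfy; hence ADJ.
That leaves exactly one tagging: ADJ ADJ PREP ADJ CONJ CONJ ADJ ADV.
Verifying each rule — rule 1 holds; rule 2 holds; rule 3 holds; rule 4 holds; rule 5 holds.

ADJ ADJ PREP ADJ CONJ CONJ ADJ ADV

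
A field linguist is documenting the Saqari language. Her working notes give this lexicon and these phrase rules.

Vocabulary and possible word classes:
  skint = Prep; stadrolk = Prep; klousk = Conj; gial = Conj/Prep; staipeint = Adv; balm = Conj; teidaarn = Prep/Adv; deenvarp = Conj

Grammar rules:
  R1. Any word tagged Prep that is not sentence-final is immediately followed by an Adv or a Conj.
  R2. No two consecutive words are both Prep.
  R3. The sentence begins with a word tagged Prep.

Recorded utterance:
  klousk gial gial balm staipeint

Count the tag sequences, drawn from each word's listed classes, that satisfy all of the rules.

0

Candidates per position — 1:klousk {Conj}; 2:gial {Conj,Prep}; 3:gial {Conj,Prep}; 4:balm {Conj}; 5:staipeint {Adv}.
There are 4 candidate sequences in total.
Rule 3 cannot be satisfied by any choice of tags from the lexicon.
So there is no consistent tagging.
Count = 0.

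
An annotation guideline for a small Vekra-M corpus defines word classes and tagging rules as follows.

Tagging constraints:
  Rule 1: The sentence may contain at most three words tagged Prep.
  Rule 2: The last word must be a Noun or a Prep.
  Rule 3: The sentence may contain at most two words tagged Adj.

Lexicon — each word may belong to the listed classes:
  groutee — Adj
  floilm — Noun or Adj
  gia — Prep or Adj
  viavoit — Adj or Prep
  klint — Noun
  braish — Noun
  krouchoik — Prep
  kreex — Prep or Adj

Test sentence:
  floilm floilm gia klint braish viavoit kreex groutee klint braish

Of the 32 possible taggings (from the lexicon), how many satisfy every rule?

Candidates per position — 1:floilm {Noun,Adj}; 2:floilm {Noun,Adj}; 3:gia {Prep,Adj}; 4:klint {Noun}; 5:braish {Noun}; 6:viavoit {Adj,Prep}; 7:kreex {Prep,Adj}; 8:groutee {Adj}; 9:klint {Noun}; 10:braish {Noun}.
There are 32 candidate sequences in total.
Checking each against the rules leaves 6 sequences.
Count = 6.

6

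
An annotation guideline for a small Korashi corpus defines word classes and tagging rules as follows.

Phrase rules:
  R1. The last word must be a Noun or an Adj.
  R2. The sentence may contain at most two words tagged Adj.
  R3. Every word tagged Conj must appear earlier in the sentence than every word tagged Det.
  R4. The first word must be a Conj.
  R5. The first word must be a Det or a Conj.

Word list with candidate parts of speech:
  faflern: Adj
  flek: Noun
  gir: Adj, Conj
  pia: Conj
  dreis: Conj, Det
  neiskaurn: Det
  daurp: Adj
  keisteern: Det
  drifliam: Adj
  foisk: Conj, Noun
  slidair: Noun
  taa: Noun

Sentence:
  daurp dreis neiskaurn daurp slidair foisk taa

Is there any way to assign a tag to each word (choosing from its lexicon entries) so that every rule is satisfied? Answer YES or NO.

NO

Candidates per position — 1:daurp {Adj}; 2:dreis {Conj,Det}; 3:neiskaurn {Det}; 4:daurp {Adj}; 5:slidair {Noun}; 6:foisk {Conj,Noun}; 7:taa {Noun}.
Rule 4 cannot be satisfied by any choice of tags from the lexicon.
So there is no consistent tagging.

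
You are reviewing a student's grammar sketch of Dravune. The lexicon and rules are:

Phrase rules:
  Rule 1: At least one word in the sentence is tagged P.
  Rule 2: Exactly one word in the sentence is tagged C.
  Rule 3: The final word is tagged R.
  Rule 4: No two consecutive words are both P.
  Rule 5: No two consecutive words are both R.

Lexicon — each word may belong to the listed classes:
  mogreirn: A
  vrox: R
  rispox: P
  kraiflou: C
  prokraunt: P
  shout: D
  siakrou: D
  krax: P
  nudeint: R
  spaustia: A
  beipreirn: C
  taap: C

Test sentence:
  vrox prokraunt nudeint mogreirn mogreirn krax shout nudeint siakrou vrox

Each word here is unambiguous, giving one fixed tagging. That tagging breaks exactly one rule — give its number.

Fixed tagging: R P R A A P D R D R.
Applying the rules: R1 pass, R2 fail, R3 pass, R4 pass, R5 pass.
Only rule 2 fails.

2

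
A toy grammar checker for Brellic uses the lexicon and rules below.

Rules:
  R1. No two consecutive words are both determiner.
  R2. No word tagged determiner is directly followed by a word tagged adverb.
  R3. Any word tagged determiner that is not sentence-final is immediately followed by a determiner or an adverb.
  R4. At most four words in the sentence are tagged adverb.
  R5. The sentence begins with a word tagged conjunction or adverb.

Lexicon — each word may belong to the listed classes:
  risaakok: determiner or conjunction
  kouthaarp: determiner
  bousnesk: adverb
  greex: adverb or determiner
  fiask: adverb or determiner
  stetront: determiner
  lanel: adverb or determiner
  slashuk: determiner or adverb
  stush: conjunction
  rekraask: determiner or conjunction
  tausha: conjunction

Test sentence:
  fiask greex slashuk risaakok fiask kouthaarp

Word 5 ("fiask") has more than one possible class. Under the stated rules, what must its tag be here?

adverb

Candidates per position — 1:fiask {adverb,determiner}; 2:greex {adverb,determiner}; 3:slashuk {determiner,adverb}; 4:risaakok {determiner,conjunction}; 5:fiask {adverb,determiner}; 6:kouthaarp {determiner}.
Position 1: tagging it determiner would leave rule 5 unsatisfiable, so it must be adverb.
Position 5: tagging it determiner would leave rule 1 unsatisfiable, so it must be adverb.
Position 4: tagging it determiner would leave rule 2 unsatisfiable, so it must be conjunction.
Position 3: tagging it determiner would leave rule 3 unsatisfiable, so it must be adverb.
Position 2: tagging it determiner would leave rule 2 unsatisfiable, so it must be adverb.
That leaves exactly one tagging: adverb adverb adverb conjunction adverb determiner.
Check: rule 1 ✓; rule 2 ✓; rule 3 ✓; rule 4 ✓; rule 5 ✓.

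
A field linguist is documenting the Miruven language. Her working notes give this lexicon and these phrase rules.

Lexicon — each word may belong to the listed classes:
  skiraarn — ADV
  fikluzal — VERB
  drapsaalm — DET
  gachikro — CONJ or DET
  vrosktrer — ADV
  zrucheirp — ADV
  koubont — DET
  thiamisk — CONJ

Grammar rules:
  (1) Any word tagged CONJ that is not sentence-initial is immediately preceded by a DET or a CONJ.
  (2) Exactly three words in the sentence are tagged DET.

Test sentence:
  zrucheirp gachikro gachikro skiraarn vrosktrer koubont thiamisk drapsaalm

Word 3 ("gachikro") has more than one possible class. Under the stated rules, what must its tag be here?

CONJ

Candidates per position — 1:zrucheirp {ADV}; 2:gachikro {CONJ,DET}; 3:gachikro {CONJ,DET}; 4:skiraarn {ADV}; 5:vrosktrer {ADV}; 6:koubont {DET}; 7:thiamisk {CONJ}; 8:drapsaalm {DET}.
Word 2 cannot be CONJ — rule 1 would then fail for every completion. It is DET.
Word 3 cannot be DET — rule 2 would then fail for every completion. It is CONJ.
The unique satisfying tagging is: ADV DET CONJ ADV ADV DET CONJ DET.
Rule-by-rule: rule 1 satisfied; rule 2 satisfied.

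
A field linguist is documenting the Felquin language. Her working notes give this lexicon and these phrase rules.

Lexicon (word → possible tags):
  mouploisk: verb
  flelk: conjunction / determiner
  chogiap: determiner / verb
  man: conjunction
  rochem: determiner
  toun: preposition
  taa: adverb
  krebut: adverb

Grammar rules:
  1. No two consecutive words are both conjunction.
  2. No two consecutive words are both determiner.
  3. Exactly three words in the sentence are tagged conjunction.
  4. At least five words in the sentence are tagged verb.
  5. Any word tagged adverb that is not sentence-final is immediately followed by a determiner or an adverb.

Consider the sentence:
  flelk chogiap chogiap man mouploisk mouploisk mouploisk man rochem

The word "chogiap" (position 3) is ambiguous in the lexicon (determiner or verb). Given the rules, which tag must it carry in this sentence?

verb

Candidates per position — 1:flelk {conjunction,determiner}; 2:chogiap {determiner,verb}; 3:chogiap {determiner,verb}; 4:man {conjunction}; 5:mouploisk {verb}; 6:mouploisk {verb}; 7:mouploisk {verb}; 8:man {conjunction}; 9:rochem {determiner}.
Position 1: determiner is ruled out by rule 3; that leaves conjunction.
Position 2: determiner is ruled out by rule 4; that leaves verb.
Position 3: determiner is ruled out by rule 4; that leaves verb.
The unique satisfying tagging is: conjunction verb verb conjunction verb verb verb conjunction determiner.
Rule-by-rule: rule 1 ✓; rule 2 ✓; rule 3 ✓; rule 4 ✓; rule 5 ✓.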